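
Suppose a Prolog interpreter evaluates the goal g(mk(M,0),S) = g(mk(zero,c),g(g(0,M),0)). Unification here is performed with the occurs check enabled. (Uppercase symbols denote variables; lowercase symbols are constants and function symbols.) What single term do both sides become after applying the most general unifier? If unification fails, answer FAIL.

Decompose g/2: mk(M,0) = mk(zero,c),  S = g(g(0,M),0).
Decompose mk/2: M = zero,  0 = c.
Bind M := zero; substituting into the one remaining equation that mentions M gives: S = g(g(0,zero),0).
Clash: constants 0 and c differ; no unifier exists.

FAIL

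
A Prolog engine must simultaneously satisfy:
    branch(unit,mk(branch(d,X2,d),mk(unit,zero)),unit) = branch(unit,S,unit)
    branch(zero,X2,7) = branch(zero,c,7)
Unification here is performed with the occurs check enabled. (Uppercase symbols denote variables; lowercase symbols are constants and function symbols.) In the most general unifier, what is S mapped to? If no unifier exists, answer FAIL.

mk(branch(d,c,d),mk(unit,zero))

Decompose branch/3: unit = unit,  mk(branch(d,X2,d),mk(unit,zero)) = S,  unit = unit.
Delete trivial equation unit = unit.
Bind S := mk(branch(d,X2,d),mk(unit,zero)); no other remaining equation mentions S.
Delete trivial equation unit = unit.
Decompose branch/3: zero = zero,  X2 = c,  7 = 7.
Delete trivial equation zero = zero.
Bind X2 := c; no other remaining equation mentions X2. Substituting into the earlier binding gives S := mk(branch(d,c,d),mk(unit,zero)).
Delete trivial equation 7 = 7.
MGU = { S = mk(branch(d,c,d),mk(unit,zero)), X2 = c }, so S = mk(branch(d,c,d),mk(unit,zero)).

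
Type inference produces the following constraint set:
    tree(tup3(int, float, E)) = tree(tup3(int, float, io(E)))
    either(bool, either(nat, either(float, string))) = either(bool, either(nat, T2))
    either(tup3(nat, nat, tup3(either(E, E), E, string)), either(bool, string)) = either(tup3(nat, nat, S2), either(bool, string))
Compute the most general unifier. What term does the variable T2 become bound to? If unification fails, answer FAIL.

FAIL

Decompose tree/1: tup3(int, float, E) = tup3(int, float, io(E)).
Decompose tup3/3: int = int,  float = float,  E = io(E).
Delete trivial equation int = int.
Delete trivial equation float = float.
Occurs check fails: E occurs in io(E); the equation E = io(E) has no finite solution.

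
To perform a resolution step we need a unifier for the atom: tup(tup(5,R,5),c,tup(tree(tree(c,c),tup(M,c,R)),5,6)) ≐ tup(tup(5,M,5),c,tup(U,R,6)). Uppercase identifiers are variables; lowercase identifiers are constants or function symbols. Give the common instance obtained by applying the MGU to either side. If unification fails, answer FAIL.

Decompose tup/3: tup(5,R,5) ≐ tup(5,M,5),  c ≐ c,  tup(tree(tree(c,c),tup(M,c,R)),5,6) ≐ tup(U,R,6).
Decompose tup/3: 5 ≐ 5,  R ≐ M,  5 ≐ 5.
Delete trivial equation 5 ≐ 5.
Bind R := M; substituting into the one remaining equation that mentions R gives: tup(tree(tree(c,c),tup(M,c,M)),5,6) ≐ tup(U,M,6).
Delete trivial equation 5 ≐ 5.
Delete trivial equation c ≐ c.
Decompose tup/3: tree(tree(c,c),tup(M,c,M)) ≐ U,  5 ≐ M,  6 ≐ 6.
Bind U := tree(tree(c,c),tup(M,c,M)); no other remaining equation mentions U.
Bind M := 5; no other remaining equation mentions M. Substituting into the earlier bindings gives R := 5, U := tree(tree(c,c),tup(5,c,5)).
Delete trivial equation 6 ≐ 6.
Applying the MGU to either side gives tup(tup(5,5,5),c,tup(tree(tree(c,c),tup(5,c,5)),5,6)).

tup(tup(5,5,5),c,tup(tree(tree(c,c),tup(5,c,5)),5,6))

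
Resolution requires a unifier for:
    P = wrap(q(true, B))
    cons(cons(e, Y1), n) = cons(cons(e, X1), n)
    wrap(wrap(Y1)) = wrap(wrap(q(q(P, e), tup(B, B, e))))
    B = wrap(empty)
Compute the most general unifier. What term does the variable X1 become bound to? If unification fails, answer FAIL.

Bind P := wrap(q(true, B)); substituting into the one remaining equation that mentions P gives: wrap(wrap(Y1)) = wrap(wrap(q(q(wrap(q(true, B)), e), tup(B, B, e)))).
Decompose cons/2: cons(e, Y1) = cons(e, X1),  n = n.
Decompose cons/2: e = e,  Y1 = X1.
Delete trivial equation e = e.
Bind Y1 := X1; substituting into the one remaining equation that mentions Y1 gives: wrap(wrap(X1)) = wrap(wrap(q(q(wrap(q(true, B)), e), tup(B, B, e)))).
Delete trivial equation n = n.
Decompose wrap/1: wrap(X1) = wrap(q(q(wrap(q(true, B)), e), tup(B, B, e))).
Decompose wrap/1: X1 = q(q(wrap(q(true, B)), e), tup(B, B, e)).
Bind X1 := q(q(wrap(q(true, B)), e), tup(B, B, e)); no other remaining equation mentions X1. Substituting into the earlier binding gives Y1 := q(q(wrap(q(true, B)), e), tup(B, B, e)).
Bind B := wrap(empty). Substituting into the earlier bindings gives P := wrap(q(true, wrap(empty))), Y1 := q(q(wrap(q(true, wrap(empty))), e), tup(wrap(empty), wrap(empty), e)), X1 := q(q(wrap(q(true, wrap(empty))), e), tup(wrap(empty), wrap(empty), e)).
MGU = { P := wrap(q(true, wrap(empty))), Y1 := q(q(wrap(q(true, wrap(empty))), e), tup(wrap(empty), wrap(empty), e)), X1 := q(q(wrap(q(true, wrap(empty))), e), tup(wrap(empty), wrap(empty), e)), B := wrap(empty) }, so X1 := q(q(wrap(q(true, wrap(empty))), e), tup(wrap(empty), wrap(empty), e)).

q(q(wrap(q(true, wrap(empty))), e), tup(wrap(empty), wrap(empty), e))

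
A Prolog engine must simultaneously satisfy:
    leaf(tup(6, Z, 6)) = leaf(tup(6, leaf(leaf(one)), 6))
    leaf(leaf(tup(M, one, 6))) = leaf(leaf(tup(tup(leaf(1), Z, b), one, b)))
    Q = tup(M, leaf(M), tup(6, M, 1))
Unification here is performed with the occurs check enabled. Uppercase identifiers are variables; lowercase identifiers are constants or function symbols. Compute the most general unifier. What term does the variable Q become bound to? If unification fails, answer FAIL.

FAIL

Decompose leaf/1: tup(6, Z, 6) = tup(6, leaf(leaf(one)), 6).
Decompose tup/3: 6 = 6,  Z = leaf(leaf(one)),  6 = 6.
Delete trivial equation 6 = 6.
Bind Z := leaf(leaf(one)); substituting into the one remaining equation that mentions Z gives: leaf(leaf(tup(M, one, 6))) = leaf(leaf(tup(tup(leaf(1), leaf(leaf(one)), b), one, b))).
Delete trivial equation 6 = 6.
Decompose leaf/1: leaf(tup(M, one, 6)) = leaf(tup(tup(leaf(1), leaf(leaf(one)), b), one, b)).
Decompose leaf/1: tup(M, one, 6) = tup(tup(leaf(1), leaf(leaf(one)), b), one, b).
Decompose tup/3: M = tup(leaf(1), leaf(leaf(one)), b),  one = one,  6 = b.
Bind M := tup(leaf(1), leaf(leaf(one)), b); substituting into the one remaining equation that mentions M gives: Q = tup(tup(leaf(1), leaf(leaf(one)), b), leaf(tup(leaf(1), leaf(leaf(one)), b)), tup(6, tup(leaf(1), leaf(leaf(one)), b), 1)).
Delete trivial equation one = one.
Clash: constants 6 and b differ; no unifier exists.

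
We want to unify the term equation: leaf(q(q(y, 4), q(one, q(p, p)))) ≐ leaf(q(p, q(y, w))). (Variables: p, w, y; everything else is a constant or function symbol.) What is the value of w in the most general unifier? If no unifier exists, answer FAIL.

q(q(one, 4), q(one, 4))

Decompose leaf/1: q(q(y, 4), q(one, q(p, p))) ≐ q(p, q(y, w)).
Decompose q/2: q(y, 4) ≐ p,  q(one, q(p, p)) ≐ q(y, w).
Bind p := q(y, 4); substituting into the remaining equation gives: q(one, q(q(y, 4), q(y, 4))) ≐ q(y, w).
Decompose q/2: one ≐ y,  q(q(y, 4), q(y, 4)) ≐ w.
Bind y := one; substituting into the remaining equation gives: q(q(one, 4), q(one, 4)) ≐ w. Substituting into the earlier binding gives p := q(one, 4).
Bind w := q(q(one, 4), q(one, 4)).
MGU = { p := q(one, 4), y := one, w := q(q(one, 4), q(one, 4)) }, so w := q(q(one, 4), q(one, 4)).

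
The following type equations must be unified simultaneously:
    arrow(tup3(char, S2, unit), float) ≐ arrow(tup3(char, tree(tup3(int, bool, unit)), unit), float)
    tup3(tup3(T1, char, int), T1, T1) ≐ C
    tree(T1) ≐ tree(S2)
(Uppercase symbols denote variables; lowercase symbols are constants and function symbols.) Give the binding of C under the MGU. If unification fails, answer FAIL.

Decompose arrow/2: tup3(char, S2, unit) ≐ tup3(char, tree(tup3(int, bool, unit)), unit),  float ≐ float.
Decompose tup3/3: char ≐ char,  S2 ≐ tree(tup3(int, bool, unit)),  unit ≐ unit.
Delete trivial equation char ≐ char.
Bind S2 := tree(tup3(int, bool, unit)); substituting into the one remaining equation that mentions S2 gives: tree(T1) ≐ tree(tree(tup3(int, bool, unit))).
Delete trivial equation unit ≐ unit.
Delete trivial equation float ≐ float.
Bind C := tup3(tup3(T1, char, int), T1, T1); no other remaining equation mentions C.
Decompose tree/1: T1 ≐ tree(tup3(int, bool, unit)).
Bind T1 := tree(tup3(int, bool, unit)). Substituting into the earlier binding gives C := tup3(tup3(tree(tup3(int, bool, unit)), char, int), tree(tup3(int, bool, unit)), tree(tup3(int, bool, unit))).
MGU = { S2 ↦ tree(tup3(int, bool, unit)), C ↦ tup3(tup3(tree(tup3(int, bool, unit)), char, int), tree(tup3(int, bool, unit)), tree(tup3(int, bool, unit))), T1 ↦ tree(tup3(int, bool, unit)) }, so C ↦ tup3(tup3(tree(tup3(int, bool, unit)), char, int), tree(tup3(int, bool, unit)), tree(tup3(int, bool, unit))).

tup3(tup3(tree(tup3(int, bool, unit)), char, int), tree(tup3(int, bool, unit)), tree(tup3(int, bool, unit)))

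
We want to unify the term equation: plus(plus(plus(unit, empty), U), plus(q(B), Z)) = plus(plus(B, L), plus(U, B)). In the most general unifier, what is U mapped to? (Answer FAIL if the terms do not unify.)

Decompose plus/2: plus(plus(unit, empty), U) = plus(B, L),  plus(q(B), Z) = plus(U, B).
Decompose plus/2: plus(unit, empty) = B,  U = L.
Bind B := plus(unit, empty); substituting into the one remaining equation that mentions B gives: plus(q(plus(unit, empty)), Z) = plus(U, plus(unit, empty)).
Bind U := L; substituting into the remaining equation gives: plus(q(plus(unit, empty)), Z) = plus(L, plus(unit, empty)).
Decompose plus/2: q(plus(unit, empty)) = L,  Z = plus(unit, empty).
Bind L := q(plus(unit, empty)); no other remaining equation mentions L. Substituting into the earlier binding gives U := q(plus(unit, empty)).
Bind Z := plus(unit, empty).
MGU = { B := plus(unit, empty), U := q(plus(unit, empty)), L := q(plus(unit, empty)), Z := plus(unit, empty) }, so U := q(plus(unit, empty)).

q(plus(unit, empty))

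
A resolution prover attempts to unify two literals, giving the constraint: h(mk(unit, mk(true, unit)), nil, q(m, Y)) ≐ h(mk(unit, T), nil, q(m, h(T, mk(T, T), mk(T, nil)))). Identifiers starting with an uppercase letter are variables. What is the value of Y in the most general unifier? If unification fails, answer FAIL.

Decompose h/3: mk(unit, mk(true, unit)) ≐ mk(unit, T),  nil ≐ nil,  q(m, Y) ≐ q(m, h(T, mk(T, T), mk(T, nil))).
Decompose mk/2: unit ≐ unit,  mk(true, unit) ≐ T.
Delete trivial equation unit ≐ unit.
Bind T := mk(true, unit); substituting into the one remaining equation that mentions T gives: q(m, Y) ≐ q(m, h(mk(true, unit), mk(mk(true, unit), mk(true, unit)), mk(mk(true, unit), nil))).
Delete trivial equation nil ≐ nil.
Decompose q/2: m ≐ m,  Y ≐ h(mk(true, unit), mk(mk(true, unit), mk(true, unit)), mk(mk(true, unit), nil)).
Delete trivial equation m ≐ m.
Bind Y := h(mk(true, unit), mk(mk(true, unit), mk(true, unit)), mk(mk(true, unit), nil)).
MGU = { T := mk(true, unit), Y := h(mk(true, unit), mk(mk(true, unit), mk(true, unit)), mk(mk(true, unit), nil)) }, so Y := h(mk(true, unit), mk(mk(true, unit), mk(true, unit)), mk(mk(true, unit), nil)).

h(mk(true, unit), mk(mk(true, unit), mk(true, unit)), mk(mk(true, unit), nil))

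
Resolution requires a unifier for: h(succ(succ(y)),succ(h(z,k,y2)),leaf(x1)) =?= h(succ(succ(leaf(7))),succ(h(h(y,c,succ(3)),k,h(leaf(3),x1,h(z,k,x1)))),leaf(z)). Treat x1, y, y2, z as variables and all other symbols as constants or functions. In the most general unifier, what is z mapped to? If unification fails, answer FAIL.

h(leaf(7),c,succ(3))

Decompose h/3: succ(succ(y)) =?= succ(succ(leaf(7))),  succ(h(z,k,y2)) =?= succ(h(h(y,c,succ(3)),k,h(leaf(3),x1,h(z,k,x1)))),  leaf(x1) =?= leaf(z).
Decompose succ/1: succ(y) =?= succ(leaf(7)).
Decompose succ/1: y =?= leaf(7).
Bind y := leaf(7); substituting into the one remaining equation that mentions y gives: succ(h(z,k,y2)) =?= succ(h(h(leaf(7),c,succ(3)),k,h(leaf(3),x1,h(z,k,x1)))).
Decompose succ/1: h(z,k,y2) =?= h(h(leaf(7),c,succ(3)),k,h(leaf(3),x1,h(z,k,x1))).
Decompose h/3: z =?= h(leaf(7),c,succ(3)),  k =?= k,  y2 =?= h(leaf(3),x1,h(z,k,x1)).
Bind z := h(leaf(7),c,succ(3)); substituting into the 2 remaining equations that mention z gives: y2 =?= h(leaf(3),x1,h(h(leaf(7),c,succ(3)),k,x1)),  leaf(x1) =?= leaf(h(leaf(7),c,succ(3))).
Delete trivial equation k =?= k.
Bind y2 := h(leaf(3),x1,h(h(leaf(7),c,succ(3)),k,x1)); no other remaining equation mentions y2.
Decompose leaf/1: x1 =?= h(leaf(7),c,succ(3)).
Bind x1 := h(leaf(7),c,succ(3)). Substituting into the earlier binding gives y2 := h(leaf(3),h(leaf(7),c,succ(3)),h(h(leaf(7),c,succ(3)),k,h(leaf(7),c,succ(3)))).
MGU = { y ↦ leaf(7), z ↦ h(leaf(7),c,succ(3)), y2 ↦ h(leaf(3),h(leaf(7),c,succ(3)),h(h(leaf(7),c,succ(3)),k,h(leaf(7),c,succ(3)))), x1 ↦ h(leaf(7),c,succ(3)) }, so z ↦ h(leaf(7),c,succ(3)).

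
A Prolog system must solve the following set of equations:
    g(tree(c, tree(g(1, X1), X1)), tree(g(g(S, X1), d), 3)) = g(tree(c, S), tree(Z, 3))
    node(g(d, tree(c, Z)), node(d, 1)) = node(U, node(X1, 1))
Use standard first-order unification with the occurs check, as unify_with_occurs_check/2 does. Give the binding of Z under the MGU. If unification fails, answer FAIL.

Decompose g/2: tree(c, tree(g(1, X1), X1)) = tree(c, S),  tree(g(g(S, X1), d), 3) = tree(Z, 3).
Decompose tree/2: c = c,  tree(g(1, X1), X1) = S.
Delete trivial equation c = c.
Bind S := tree(g(1, X1), X1); substituting into the one remaining equation that mentions S gives: tree(g(g(tree(g(1, X1), X1), X1), d), 3) = tree(Z, 3).
Decompose tree/2: g(g(tree(g(1, X1), X1), X1), d) = Z,  3 = 3.
Bind Z := g(g(tree(g(1, X1), X1), X1), d); substituting into the one remaining equation that mentions Z gives: node(g(d, tree(c, g(g(tree(g(1, X1), X1), X1), d))), node(d, 1)) = node(U, node(X1, 1)).
Delete trivial equation 3 = 3.
Decompose node/2: g(d, tree(c, g(g(tree(g(1, X1), X1), X1), d))) = U,  node(d, 1) = node(X1, 1).
Bind U := g(d, tree(c, g(g(tree(g(1, X1), X1), X1), d))); no other remaining equation mentions U.
Decompose node/2: d = X1,  1 = 1.
Bind X1 := d; no other remaining equation mentions X1. Substituting into the earlier bindings gives S := tree(g(1, d), d), Z := g(g(tree(g(1, d), d), d), d), U := g(d, tree(c, g(g(tree(g(1, d), d), d), d))).
Delete trivial equation 1 = 1.
MGU = { S ↦ tree(g(1, d), d), Z ↦ g(g(tree(g(1, d), d), d), d), U ↦ g(d, tree(c, g(g(tree(g(1, d), d), d), d))), X1 ↦ d }, so Z ↦ g(g(tree(g(1, d), d), d), d).

g(g(tree(g(1, d), d), d), d)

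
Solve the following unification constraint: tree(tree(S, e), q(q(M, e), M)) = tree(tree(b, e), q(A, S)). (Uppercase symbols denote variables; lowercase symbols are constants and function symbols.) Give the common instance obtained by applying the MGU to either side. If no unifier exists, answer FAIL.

Decompose tree/2: tree(S, e) = tree(b, e),  q(q(M, e), M) = q(A, S).
Decompose tree/2: S = b,  e = e.
Bind S := b; substituting into the one remaining equation that mentions S gives: q(q(M, e), M) = q(A, b).
Delete trivial equation e = e.
Decompose q/2: q(M, e) = A,  M = b.
Bind A := q(M, e); no other remaining equation mentions A.
Bind M := b. Substituting into the earlier binding gives A := q(b, e).
Applying the MGU to either side gives tree(tree(b, e), q(q(b, e), b)).

tree(tree(b, e), q(q(b, e), b))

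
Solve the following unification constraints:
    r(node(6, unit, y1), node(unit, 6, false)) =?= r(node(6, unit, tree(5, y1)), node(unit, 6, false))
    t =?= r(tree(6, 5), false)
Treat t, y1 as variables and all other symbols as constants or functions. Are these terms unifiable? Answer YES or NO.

Decompose r/2: node(6, unit, y1) =?= node(6, unit, tree(5, y1)),  node(unit, 6, false) =?= node(unit, 6, false).
Decompose node/3: 6 =?= 6,  unit =?= unit,  y1 =?= tree(5, y1).
Delete trivial equation 6 =?= 6.
Delete trivial equation unit =?= unit.
Occurs check fails: y1 occurs in tree(5, y1); the equation y1 =?= tree(5, y1) has no finite solution.

NO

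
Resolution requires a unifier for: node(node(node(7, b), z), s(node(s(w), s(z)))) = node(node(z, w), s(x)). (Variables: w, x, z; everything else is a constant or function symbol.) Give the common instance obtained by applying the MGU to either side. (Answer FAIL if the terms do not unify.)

Decompose node/2: node(node(7, b), z) = node(z, w),  s(node(s(w), s(z))) = s(x).
Decompose node/2: node(7, b) = z,  z = w.
Bind z := node(7, b); substituting into the remaining equations gives: node(7, b) = w,  s(node(s(w), s(node(7, b)))) = s(x).
Bind w := node(7, b); substituting into the remaining equation gives: s(node(s(node(7, b)), s(node(7, b)))) = s(x).
Decompose s/1: node(s(node(7, b)), s(node(7, b))) = x.
Bind x := node(s(node(7, b)), s(node(7, b))).
Applying the MGU to either side gives node(node(node(7, b), node(7, b)), s(node(s(node(7, b)), s(node(7, b))))).

node(node(node(7, b), node(7, b)), s(node(s(node(7, b)), s(node(7, b)))))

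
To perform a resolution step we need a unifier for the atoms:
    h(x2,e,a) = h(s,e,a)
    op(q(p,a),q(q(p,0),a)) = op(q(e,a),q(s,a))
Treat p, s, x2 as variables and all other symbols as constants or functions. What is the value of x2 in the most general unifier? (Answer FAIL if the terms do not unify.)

Decompose h/3: x2 = s,  e = e,  a = a.
Bind x2 := s; no other remaining equation mentions x2.
Delete trivial equation e = e.
Delete trivial equation a = a.
Decompose op/2: q(p,a) = q(e,a),  q(q(p,0),a) = q(s,a).
Decompose q/2: p = e,  a = a.
Bind p := e; substituting into the one remaining equation that mentions p gives: q(q(e,0),a) = q(s,a).
Delete trivial equation a = a.
Decompose q/2: q(e,0) = s,  a = a.
Bind s := q(e,0); no other remaining equation mentions s. Substituting into the earlier binding gives x2 := q(e,0).
Delete trivial equation a = a.
MGU = { x2 ↦ q(e,0), p ↦ e, s ↦ q(e,0) }, so x2 ↦ q(e,0).

q(e,0)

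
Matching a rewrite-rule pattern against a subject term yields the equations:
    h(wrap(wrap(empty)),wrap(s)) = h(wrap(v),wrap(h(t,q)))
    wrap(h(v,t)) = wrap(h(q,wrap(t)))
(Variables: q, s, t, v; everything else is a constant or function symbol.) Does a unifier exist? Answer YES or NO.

NO

Decompose h/2: wrap(wrap(empty)) = wrap(v),  wrap(s) = wrap(h(t,q)).
Decompose wrap/1: wrap(empty) = v.
Bind v := wrap(empty); substituting into the one remaining equation that mentions v gives: wrap(h(wrap(empty),t)) = wrap(h(q,wrap(t))).
Decompose wrap/1: s = h(t,q).
Bind s := h(t,q); no other remaining equation mentions s.
Decompose wrap/1: h(wrap(empty),t) = h(q,wrap(t)).
Decompose h/2: wrap(empty) = q,  t = wrap(t).
Bind q := wrap(empty); no other remaining equation mentions q. Substituting into the earlier binding gives s := h(t,wrap(empty)).
Occurs check fails: t occurs in wrap(t); the equation t = wrap(t) has no finite solution.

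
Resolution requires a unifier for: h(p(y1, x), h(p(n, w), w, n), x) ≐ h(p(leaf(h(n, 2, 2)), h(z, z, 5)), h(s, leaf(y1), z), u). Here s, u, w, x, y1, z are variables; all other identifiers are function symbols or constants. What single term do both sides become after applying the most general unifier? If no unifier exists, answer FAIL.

h(p(leaf(h(n, 2, 2)), h(n, n, 5)), h(p(n, leaf(leaf(h(n, 2, 2)))), leaf(leaf(h(n, 2, 2))), n), h(n, n, 5))

Decompose h/3: p(y1, x) ≐ p(leaf(h(n, 2, 2)), h(z, z, 5)),  h(p(n, w), w, n) ≐ h(s, leaf(y1), z),  x ≐ u.
Decompose p/2: y1 ≐ leaf(h(n, 2, 2)),  x ≐ h(z, z, 5).
Bind y1 := leaf(h(n, 2, 2)); substituting into the one remaining equation that mentions y1 gives: h(p(n, w), w, n) ≐ h(s, leaf(leaf(h(n, 2, 2))), z).
Bind x := h(z, z, 5); substituting into the one remaining equation that mentions x gives: h(z, z, 5) ≐ u.
Decompose h/3: p(n, w) ≐ s,  w ≐ leaf(leaf(h(n, 2, 2))),  n ≐ z.
Bind s := p(n, w); no other remaining equation mentions s.
Bind w := leaf(leaf(h(n, 2, 2))); no other remaining equation mentions w. Substituting into the earlier binding gives s := p(n, leaf(leaf(h(n, 2, 2)))).
Bind z := n; substituting into the remaining equation gives: h(n, n, 5) ≐ u. Substituting into the earlier binding gives x := h(n, n, 5).
Bind u := h(n, n, 5).
Applying the MGU to either side gives h(p(leaf(h(n, 2, 2)), h(n, n, 5)), h(p(n, leaf(leaf(h(n, 2, 2)))), leaf(leaf(h(n, 2, 2))), n), h(n, n, 5)).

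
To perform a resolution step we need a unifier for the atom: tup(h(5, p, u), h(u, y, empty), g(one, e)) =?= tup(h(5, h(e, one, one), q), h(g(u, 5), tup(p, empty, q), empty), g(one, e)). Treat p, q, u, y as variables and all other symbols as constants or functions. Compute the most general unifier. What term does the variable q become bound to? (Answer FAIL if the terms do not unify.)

FAIL

Decompose tup/3: h(5, p, u) =?= h(5, h(e, one, one), q),  h(u, y, empty) =?= h(g(u, 5), tup(p, empty, q), empty),  g(one, e) =?= g(one, e).
Decompose h/3: 5 =?= 5,  p =?= h(e, one, one),  u =?= q.
Delete trivial equation 5 =?= 5.
Bind p := h(e, one, one); substituting into the one remaining equation that mentions p gives: h(u, y, empty) =?= h(g(u, 5), tup(h(e, one, one), empty, q), empty).
Bind u := q; substituting into the one remaining equation that mentions u gives: h(q, y, empty) =?= h(g(q, 5), tup(h(e, one, one), empty, q), empty).
Decompose h/3: q =?= g(q, 5),  y =?= tup(h(e, one, one), empty, q),  empty =?= empty.
Occurs check fails: q occurs in g(q, 5); the equation q =?= g(q, 5) has no finite solution.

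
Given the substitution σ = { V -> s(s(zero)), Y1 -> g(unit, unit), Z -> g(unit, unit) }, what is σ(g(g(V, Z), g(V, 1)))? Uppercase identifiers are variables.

g(g(s(s(zero)), g(unit, unit)), g(s(s(zero)), 1))

Replace each occurrence of V with s(s(zero)).
Replace each occurrence of Z with g(unit, unit).
Result: g(g(s(s(zero)), g(unit, unit)), g(s(s(zero)), 1)).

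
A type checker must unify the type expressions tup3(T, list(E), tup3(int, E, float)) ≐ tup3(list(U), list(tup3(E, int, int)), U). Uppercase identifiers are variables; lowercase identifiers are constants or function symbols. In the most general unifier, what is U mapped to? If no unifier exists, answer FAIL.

Decompose tup3/3: T ≐ list(U),  list(E) ≐ list(tup3(E, int, int)),  tup3(int, E, float) ≐ U.
Bind T := list(U); no other remaining equation mentions T.
Decompose list/1: E ≐ tup3(E, int, int).
Occurs check fails: E occurs in tup3(E, int, int); the equation E ≐ tup3(E, int, int) has no finite solution.

FAIL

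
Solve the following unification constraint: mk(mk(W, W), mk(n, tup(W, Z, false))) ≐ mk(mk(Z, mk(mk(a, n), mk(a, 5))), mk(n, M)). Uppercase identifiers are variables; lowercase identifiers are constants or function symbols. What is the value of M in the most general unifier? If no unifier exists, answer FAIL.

tup(mk(mk(a, n), mk(a, 5)), mk(mk(a, n), mk(a, 5)), false)

Decompose mk/2: mk(W, W) ≐ mk(Z, mk(mk(a, n), mk(a, 5))),  mk(n, tup(W, Z, false)) ≐ mk(n, M).
Decompose mk/2: W ≐ Z,  W ≐ mk(mk(a, n), mk(a, 5)).
Bind W := Z; substituting into the remaining equations gives: Z ≐ mk(mk(a, n), mk(a, 5)),  mk(n, tup(Z, Z, false)) ≐ mk(n, M).
Bind Z := mk(mk(a, n), mk(a, 5)); substituting into the remaining equation gives: mk(n, tup(mk(mk(a, n), mk(a, 5)), mk(mk(a, n), mk(a, 5)), false)) ≐ mk(n, M). Substituting into the earlier binding gives W := mk(mk(a, n), mk(a, 5)).
Decompose mk/2: n ≐ n,  tup(mk(mk(a, n), mk(a, 5)), mk(mk(a, n), mk(a, 5)), false) ≐ M.
Delete trivial equation n ≐ n.
Bind M := tup(mk(mk(a, n), mk(a, 5)), mk(mk(a, n), mk(a, 5)), false).
MGU = { W := mk(mk(a, n), mk(a, 5)), Z := mk(mk(a, n), mk(a, 5)), M := tup(mk(mk(a, n), mk(a, 5)), mk(mk(a, n), mk(a, 5)), false) }, so M := tup(mk(mk(a, n), mk(a, 5)), mk(mk(a, n), mk(a, 5)), false).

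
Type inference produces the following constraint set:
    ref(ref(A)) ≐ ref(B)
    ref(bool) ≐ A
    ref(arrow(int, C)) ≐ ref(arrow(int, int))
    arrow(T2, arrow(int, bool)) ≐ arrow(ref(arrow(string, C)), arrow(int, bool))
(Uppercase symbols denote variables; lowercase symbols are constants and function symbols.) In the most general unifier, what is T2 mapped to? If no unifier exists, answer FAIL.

Decompose ref/1: ref(A) ≐ B.
Bind B := ref(A); no other remaining equation mentions B.
Bind A := ref(bool); no other remaining equation mentions A. Substituting into the earlier binding gives B := ref(ref(bool)).
Decompose ref/1: arrow(int, C) ≐ arrow(int, int).
Decompose arrow/2: int ≐ int,  C ≐ int.
Delete trivial equation int ≐ int.
Bind C := int; substituting into the remaining equation gives: arrow(T2, arrow(int, bool)) ≐ arrow(ref(arrow(string, int)), arrow(int, bool)).
Decompose arrow/2: T2 ≐ ref(arrow(string, int)),  arrow(int, bool) ≐ arrow(int, bool).
Bind T2 := ref(arrow(string, int)); no other remaining equation mentions T2.
Delete trivial equation arrow(int, bool) ≐ arrow(int, bool).
MGU = { B := ref(ref(bool)), A := ref(bool), C := int, T2 := ref(arrow(string, int)) }, so T2 := ref(arrow(string, int)).

ref(arrow(string, int))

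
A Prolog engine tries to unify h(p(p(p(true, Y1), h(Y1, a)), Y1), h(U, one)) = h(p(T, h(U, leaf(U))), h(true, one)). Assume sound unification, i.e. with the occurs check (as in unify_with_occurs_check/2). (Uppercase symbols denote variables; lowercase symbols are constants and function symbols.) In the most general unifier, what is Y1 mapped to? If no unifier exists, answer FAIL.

Decompose h/2: p(p(p(true, Y1), h(Y1, a)), Y1) = p(T, h(U, leaf(U))),  h(U, one) = h(true, one).
Decompose p/2: p(p(true, Y1), h(Y1, a)) = T,  Y1 = h(U, leaf(U)).
Bind T := p(p(true, Y1), h(Y1, a)); no other remaining equation mentions T.
Bind Y1 := h(U, leaf(U)); no other remaining equation mentions Y1. Substituting into the earlier binding gives T := p(p(true, h(U, leaf(U))), h(h(U, leaf(U)), a)).
Decompose h/2: U = true,  one = one.
Bind U := true; no other remaining equation mentions U. Substituting into the earlier bindings gives T := p(p(true, h(true, leaf(true))), h(h(true, leaf(true)), a)), Y1 := h(true, leaf(true)).
Delete trivial equation one = one.
MGU = { T ↦ p(p(true, h(true, leaf(true))), h(h(true, leaf(true)), a)), Y1 ↦ h(true, leaf(true)), U ↦ true }, so Y1 ↦ h(true, leaf(true)).

h(true, leaf(true))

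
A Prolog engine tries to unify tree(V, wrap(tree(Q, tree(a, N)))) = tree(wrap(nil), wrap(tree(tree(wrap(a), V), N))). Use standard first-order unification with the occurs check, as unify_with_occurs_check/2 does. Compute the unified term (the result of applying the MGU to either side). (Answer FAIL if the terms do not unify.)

FAIL

Decompose tree/2: V = wrap(nil),  wrap(tree(Q, tree(a, N))) = wrap(tree(tree(wrap(a), V), N)).
Bind V := wrap(nil); substituting into the remaining equation gives: wrap(tree(Q, tree(a, N))) = wrap(tree(tree(wrap(a), wrap(nil)), N)).
Decompose wrap/1: tree(Q, tree(a, N)) = tree(tree(wrap(a), wrap(nil)), N).
Decompose tree/2: Q = tree(wrap(a), wrap(nil)),  tree(a, N) = N.
Bind Q := tree(wrap(a), wrap(nil)); no other remaining equation mentions Q.
Occurs check fails: N occurs in tree(a, N); the equation N = tree(a, N) has no finite solution.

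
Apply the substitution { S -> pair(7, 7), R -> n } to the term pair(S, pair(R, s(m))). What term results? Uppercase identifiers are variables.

Replace each occurrence of S with pair(7, 7).
Replace each occurrence of R with n.
Result: pair(pair(7, 7), pair(n, s(m))).

pair(pair(7, 7), pair(n, s(m)))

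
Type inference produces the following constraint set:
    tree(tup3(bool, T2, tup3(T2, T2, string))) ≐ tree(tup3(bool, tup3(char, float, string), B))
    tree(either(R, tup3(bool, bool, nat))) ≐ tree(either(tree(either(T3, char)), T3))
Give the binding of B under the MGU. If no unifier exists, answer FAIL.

tup3(tup3(char, float, string), tup3(char, float, string), string)

Decompose tree/1: tup3(bool, T2, tup3(T2, T2, string)) ≐ tup3(bool, tup3(char, float, string), B).
Decompose tup3/3: bool ≐ bool,  T2 ≐ tup3(char, float, string),  tup3(T2, T2, string) ≐ B.
Delete trivial equation bool ≐ bool.
Bind T2 := tup3(char, float, string); substituting into the one remaining equation that mentions T2 gives: tup3(tup3(char, float, string), tup3(char, float, string), string) ≐ B.
Bind B := tup3(tup3(char, float, string), tup3(char, float, string), string); no other remaining equation mentions B.
Decompose tree/1: either(R, tup3(bool, bool, nat)) ≐ either(tree(either(T3, char)), T3).
Decompose either/2: R ≐ tree(either(T3, char)),  tup3(bool, bool, nat) ≐ T3.
Bind R := tree(either(T3, char)); no other remaining equation mentions R.
Bind T3 := tup3(bool, bool, nat). Substituting into the earlier binding gives R := tree(either(tup3(bool, bool, nat), char)).
MGU = { T2 -> tup3(char, float, string), B -> tup3(tup3(char, float, string), tup3(char, float, string), string), R -> tree(either(tup3(bool, bool, nat), char)), T3 -> tup3(bool, bool, nat) }, so B -> tup3(tup3(char, float, string), tup3(char, float, string), string).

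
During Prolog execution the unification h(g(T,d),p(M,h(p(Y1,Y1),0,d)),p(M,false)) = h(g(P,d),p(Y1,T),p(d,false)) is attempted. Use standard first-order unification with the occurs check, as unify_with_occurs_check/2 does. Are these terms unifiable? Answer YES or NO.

Decompose h/3: g(T,d) = g(P,d),  p(M,h(p(Y1,Y1),0,d)) = p(Y1,T),  p(M,false) = p(d,false).
Decompose g/2: T = P,  d = d.
Bind T := P; substituting into the one remaining equation that mentions T gives: p(M,h(p(Y1,Y1),0,d)) = p(Y1,P).
Delete trivial equation d = d.
Decompose p/2: M = Y1,  h(p(Y1,Y1),0,d) = P.
Bind M := Y1; substituting into the one remaining equation that mentions M gives: p(Y1,false) = p(d,false).
Bind P := h(p(Y1,Y1),0,d); no other remaining equation mentions P. Substituting into the earlier binding gives T := h(p(Y1,Y1),0,d).
Decompose p/2: Y1 = d,  false = false.
Bind Y1 := d; no other remaining equation mentions Y1. Substituting into the earlier bindings gives T := h(p(d,d),0,d), M := d, P := h(p(d,d),0,d).
Delete trivial equation false = false.
No equations remain and no clash or occurs-check failure arose, so a unifier exists.

YES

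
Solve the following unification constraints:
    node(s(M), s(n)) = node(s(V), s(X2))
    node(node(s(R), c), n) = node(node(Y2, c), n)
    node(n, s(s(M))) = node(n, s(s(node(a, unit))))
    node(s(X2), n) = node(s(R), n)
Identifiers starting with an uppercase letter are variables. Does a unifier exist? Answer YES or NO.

YES

Decompose node/2: s(M) = s(V),  s(n) = s(X2).
Decompose s/1: M = V.
Bind M := V; substituting into the one remaining equation that mentions M gives: node(n, s(s(V))) = node(n, s(s(node(a, unit)))).
Decompose s/1: n = X2.
Bind X2 := n; substituting into the one remaining equation that mentions X2 gives: node(s(n), n) = node(s(R), n).
Decompose node/2: node(s(R), c) = node(Y2, c),  n = n.
Decompose node/2: s(R) = Y2,  c = c.
Bind Y2 := s(R); no other remaining equation mentions Y2.
Delete trivial equation c = c.
Delete trivial equation n = n.
Decompose node/2: n = n,  s(s(V)) = s(s(node(a, unit))).
Delete trivial equation n = n.
Decompose s/1: s(V) = s(node(a, unit)).
Decompose s/1: V = node(a, unit).
Bind V := node(a, unit); no other remaining equation mentions V. Substituting into the earlier binding gives M := node(a, unit).
Decompose node/2: s(n) = s(R),  n = n.
Decompose s/1: n = R.
Bind R := n; no other remaining equation mentions R. Substituting into the earlier binding gives Y2 := s(n).
Delete trivial equation n = n.
No equations remain and no clash or occurs-check failure arose, so a unifier exists.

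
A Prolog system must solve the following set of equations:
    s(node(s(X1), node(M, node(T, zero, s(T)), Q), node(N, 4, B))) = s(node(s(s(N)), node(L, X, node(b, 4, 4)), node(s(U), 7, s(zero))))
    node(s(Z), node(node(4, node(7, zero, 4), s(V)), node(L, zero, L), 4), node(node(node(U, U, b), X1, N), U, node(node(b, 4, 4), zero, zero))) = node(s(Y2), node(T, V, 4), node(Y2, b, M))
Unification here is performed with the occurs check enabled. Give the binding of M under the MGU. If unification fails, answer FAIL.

FAIL

Decompose s/1: node(s(X1), node(M, node(T, zero, s(T)), Q), node(N, 4, B)) = node(s(s(N)), node(L, X, node(b, 4, 4)), node(s(U), 7, s(zero))).
Decompose node/3: s(X1) = s(s(N)),  node(M, node(T, zero, s(T)), Q) = node(L, X, node(b, 4, 4)),  node(N, 4, B) = node(s(U), 7, s(zero)).
Decompose s/1: X1 = s(N).
Bind X1 := s(N); substituting into the one remaining equation that mentions X1 gives: node(s(Z), node(node(4, node(7, zero, 4), s(V)), node(L, zero, L), 4), node(node(node(U, U, b), s(N), N), U, node(node(b, 4, 4), zero, zero))) = node(s(Y2), node(T, V, 4), node(Y2, b, M)).
Decompose node/3: M = L,  node(T, zero, s(T)) = X,  Q = node(b, 4, 4).
Bind M := L; substituting into the one remaining equation that mentions M gives: node(s(Z), node(node(4, node(7, zero, 4), s(V)), node(L, zero, L), 4), node(node(node(U, U, b), s(N), N), U, node(node(b, 4, 4), zero, zero))) = node(s(Y2), node(T, V, 4), node(Y2, b, L)).
Bind X := node(T, zero, s(T)); no other remaining equation mentions X.
Bind Q := node(b, 4, 4); no other remaining equation mentions Q.
Decompose node/3: N = s(U),  4 = 7,  B = s(zero).
Bind N := s(U); substituting into the one remaining equation that mentions N gives: node(s(Z), node(node(4, node(7, zero, 4), s(V)), node(L, zero, L), 4), node(node(node(U, U, b), s(s(U)), s(U)), U, node(node(b, 4, 4), zero, zero))) = node(s(Y2), node(T, V, 4), node(Y2, b, L)). Substituting into the earlier binding gives X1 := s(s(U)).
Clash: constants 4 and 7 differ; no unifier exists.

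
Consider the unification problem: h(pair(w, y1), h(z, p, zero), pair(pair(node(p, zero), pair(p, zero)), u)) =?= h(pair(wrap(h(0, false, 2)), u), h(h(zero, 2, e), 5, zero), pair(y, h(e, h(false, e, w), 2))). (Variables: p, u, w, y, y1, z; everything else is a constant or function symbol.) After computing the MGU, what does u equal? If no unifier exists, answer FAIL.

Decompose h/3: pair(w, y1) =?= pair(wrap(h(0, false, 2)), u),  h(z, p, zero) =?= h(h(zero, 2, e), 5, zero),  pair(pair(node(p, zero), pair(p, zero)), u) =?= pair(y, h(e, h(false, e, w), 2)).
Decompose pair/2: w =?= wrap(h(0, false, 2)),  y1 =?= u.
Bind w := wrap(h(0, false, 2)); substituting into the one remaining equation that mentions w gives: pair(pair(node(p, zero), pair(p, zero)), u) =?= pair(y, h(e, h(false, e, wrap(h(0, false, 2))), 2)).
Bind y1 := u; no other remaining equation mentions y1.
Decompose h/3: z =?= h(zero, 2, e),  p =?= 5,  zero =?= zero.
Bind z := h(zero, 2, e); no other remaining equation mentions z.
Bind p := 5; substituting into the one remaining equation that mentions p gives: pair(pair(node(5, zero), pair(5, zero)), u) =?= pair(y, h(e, h(false, e, wrap(h(0, false, 2))), 2)).
Delete trivial equation zero =?= zero.
Decompose pair/2: pair(node(5, zero), pair(5, zero)) =?= y,  u =?= h(e, h(false, e, wrap(h(0, false, 2))), 2).
Bind y := pair(node(5, zero), pair(5, zero)); no other remaining equation mentions y.
Bind u := h(e, h(false, e, wrap(h(0, false, 2))), 2). Substituting into the earlier binding gives y1 := h(e, h(false, e, wrap(h(0, false, 2))), 2).
MGU = { w ↦ wrap(h(0, false, 2)), y1 ↦ h(e, h(false, e, wrap(h(0, false, 2))), 2), z ↦ h(zero, 2, e), p ↦ 5, y ↦ pair(node(5, zero), pair(5, zero)), u ↦ h(e, h(false, e, wrap(h(0, false, 2))), 2) }, so u ↦ h(e, h(false, e, wrap(h(0, false, 2))), 2).

h(e, h(false, e, wrap(h(0, false, 2))), 2)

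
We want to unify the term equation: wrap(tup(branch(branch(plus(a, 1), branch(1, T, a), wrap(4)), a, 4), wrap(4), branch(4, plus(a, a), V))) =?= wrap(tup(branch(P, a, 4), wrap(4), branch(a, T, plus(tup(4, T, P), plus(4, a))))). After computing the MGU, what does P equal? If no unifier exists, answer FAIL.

Decompose wrap/1: tup(branch(branch(plus(a, 1), branch(1, T, a), wrap(4)), a, 4), wrap(4), branch(4, plus(a, a), V)) =?= tup(branch(P, a, 4), wrap(4), branch(a, T, plus(tup(4, T, P), plus(4, a)))).
Decompose tup/3: branch(branch(plus(a, 1), branch(1, T, a), wrap(4)), a, 4) =?= branch(P, a, 4),  wrap(4) =?= wrap(4),  branch(4, plus(a, a), V) =?= branch(a, T, plus(tup(4, T, P), plus(4, a))).
Decompose branch/3: branch(plus(a, 1), branch(1, T, a), wrap(4)) =?= P,  a =?= a,  4 =?= 4.
Bind P := branch(plus(a, 1), branch(1, T, a), wrap(4)); substituting into the one remaining equation that mentions P gives: branch(4, plus(a, a), V) =?= branch(a, T, plus(tup(4, T, branch(plus(a, 1), branch(1, T, a), wrap(4))), plus(4, a))).
Delete trivial equation a =?= a.
Delete trivial equation 4 =?= 4.
Delete trivial equation wrap(4) =?= wrap(4).
Decompose branch/3: 4 =?= a,  plus(a, a) =?= T,  V =?= plus(tup(4, T, branch(plus(a, 1), branch(1, T, a), wrap(4))), plus(4, a)).
Clash: constants 4 and a differ; no unifier exists.

FAIL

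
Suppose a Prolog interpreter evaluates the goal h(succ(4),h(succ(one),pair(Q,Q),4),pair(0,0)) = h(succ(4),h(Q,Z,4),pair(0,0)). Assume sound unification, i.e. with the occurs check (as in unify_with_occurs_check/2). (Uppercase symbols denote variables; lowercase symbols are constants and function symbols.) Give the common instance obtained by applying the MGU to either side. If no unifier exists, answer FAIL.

h(succ(4),h(succ(one),pair(succ(one),succ(one)),4),pair(0,0))

Decompose h/3: succ(4) = succ(4),  h(succ(one),pair(Q,Q),4) = h(Q,Z,4),  pair(0,0) = pair(0,0).
Delete trivial equation succ(4) = succ(4).
Decompose h/3: succ(one) = Q,  pair(Q,Q) = Z,  4 = 4.
Bind Q := succ(one); substituting into the one remaining equation that mentions Q gives: pair(succ(one),succ(one)) = Z.
Bind Z := pair(succ(one),succ(one)); no other remaining equation mentions Z.
Delete trivial equation 4 = 4.
Delete trivial equation pair(0,0) = pair(0,0).
Applying the MGU to either side gives h(succ(4),h(succ(one),pair(succ(one),succ(one)),4),pair(0,0)).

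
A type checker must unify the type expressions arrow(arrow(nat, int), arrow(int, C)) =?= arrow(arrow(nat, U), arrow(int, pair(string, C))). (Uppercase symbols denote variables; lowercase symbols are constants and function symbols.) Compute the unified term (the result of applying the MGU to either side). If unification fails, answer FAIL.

Decompose arrow/2: arrow(nat, int) =?= arrow(nat, U),  arrow(int, C) =?= arrow(int, pair(string, C)).
Decompose arrow/2: nat =?= nat,  int =?= U.
Delete trivial equation nat =?= nat.
Bind U := int; no other remaining equation mentions U.
Decompose arrow/2: int =?= int,  C =?= pair(string, C).
Delete trivial equation int =?= int.
Occurs check fails: C occurs in pair(string, C); the equation C =?= pair(string, C) has no finite solution.

FAIL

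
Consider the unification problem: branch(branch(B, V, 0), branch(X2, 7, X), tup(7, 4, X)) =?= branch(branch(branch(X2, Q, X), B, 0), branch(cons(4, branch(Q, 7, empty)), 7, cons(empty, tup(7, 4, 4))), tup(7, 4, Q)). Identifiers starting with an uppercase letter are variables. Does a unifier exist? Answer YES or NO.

YES

Decompose branch/3: branch(B, V, 0) =?= branch(branch(X2, Q, X), B, 0),  branch(X2, 7, X) =?= branch(cons(4, branch(Q, 7, empty)), 7, cons(empty, tup(7, 4, 4))),  tup(7, 4, X) =?= tup(7, 4, Q).
Decompose branch/3: B =?= branch(X2, Q, X),  V =?= B,  0 =?= 0.
Bind B := branch(X2, Q, X); substituting into the one remaining equation that mentions B gives: V =?= branch(X2, Q, X).
Bind V := branch(X2, Q, X); no other remaining equation mentions V.
Delete trivial equation 0 =?= 0.
Decompose branch/3: X2 =?= cons(4, branch(Q, 7, empty)),  7 =?= 7,  X =?= cons(empty, tup(7, 4, 4)).
Bind X2 := cons(4, branch(Q, 7, empty)); no other remaining equation mentions X2. Substituting into the earlier bindings gives B := branch(cons(4, branch(Q, 7, empty)), Q, X), V := branch(cons(4, branch(Q, 7, empty)), Q, X).
Delete trivial equation 7 =?= 7.
Bind X := cons(empty, tup(7, 4, 4)); substituting into the remaining equation gives: tup(7, 4, cons(empty, tup(7, 4, 4))) =?= tup(7, 4, Q). Substituting into the earlier bindings gives B := branch(cons(4, branch(Q, 7, empty)), Q, cons(empty, tup(7, 4, 4))), V := branch(cons(4, branch(Q, 7, empty)), Q, cons(empty, tup(7, 4, 4))).
Decompose tup/3: 7 =?= 7,  4 =?= 4,  cons(empty, tup(7, 4, 4)) =?= Q.
Delete trivial equation 7 =?= 7.
Delete trivial equation 4 =?= 4.
Bind Q := cons(empty, tup(7, 4, 4)). Substituting into the earlier bindings gives B := branch(cons(4, branch(cons(empty, tup(7, 4, 4)), 7, empty)), cons(empty, tup(7, 4, 4)), cons(empty, tup(7, 4, 4))), V := branch(cons(4, branch(cons(empty, tup(7, 4, 4)), 7, empty)), cons(empty, tup(7, 4, 4)), cons(empty, tup(7, 4, 4))), X2 := cons(4, branch(cons(empty, tup(7, 4, 4)), 7, empty)).
No equations remain and no clash or occurs-check failure arose, so a unifier exists.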